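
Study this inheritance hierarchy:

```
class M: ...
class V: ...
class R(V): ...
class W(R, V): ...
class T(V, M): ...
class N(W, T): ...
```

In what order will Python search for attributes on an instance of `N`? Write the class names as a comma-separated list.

N, W, R, T, V, M, object

L[N] = N + merge(L[W], L[T], [W T])
  take W:  [W R V object] + [T V M object] + [W T]
  take R:  [R V object] + [T V M object] + [T]
  take T:  [V object] + [T V M object] + [T]
  take V:  [V object] + [V M object]
  take M:  [object] + [M object]
  take object:  [object] + [object]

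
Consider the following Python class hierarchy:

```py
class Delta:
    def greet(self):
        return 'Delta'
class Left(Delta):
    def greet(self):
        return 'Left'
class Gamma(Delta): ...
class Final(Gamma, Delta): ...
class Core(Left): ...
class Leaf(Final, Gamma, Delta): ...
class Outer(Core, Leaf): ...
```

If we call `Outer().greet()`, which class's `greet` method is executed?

L[Outer] = Outer + merge(L[Core], L[Leaf], [Core Leaf])
  take Core:  [Core Left Delta object] + [Leaf Final Gamma Delta object] + [Core Leaf]
  take Left:  [Left Delta object] + [Leaf Final Gamma Delta object] + [Leaf]
  take Leaf:  [Delta object] + [Leaf Final Gamma Delta object] + [Leaf]
  take Final:  [Delta object] + [Final Gamma Delta object]
  take Gamma:  [Delta object] + [Gamma Delta object]
  take Delta:  [Delta object] + [Delta object]
  take object:  [object] + [object]
MRO: Outer Core Left Leaf Final Gamma Delta object
greet is defined in: Delta, Left. First along the MRO is Left.

Left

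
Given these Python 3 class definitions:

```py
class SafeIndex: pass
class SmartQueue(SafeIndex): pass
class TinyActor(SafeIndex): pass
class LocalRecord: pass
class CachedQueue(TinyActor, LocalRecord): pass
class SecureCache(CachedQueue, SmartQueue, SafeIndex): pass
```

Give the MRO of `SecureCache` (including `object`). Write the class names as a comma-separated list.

SecureCache, CachedQueue, TinyActor, SmartQueue, SafeIndex, LocalRecord, object

L[SecureCache] = SecureCache + merge(L[CachedQueue], L[SmartQueue], L[SafeIndex], [CachedQueue SmartQueue SafeIndex])
  take CachedQueue:  [CachedQueue TinyActor SafeIndex LocalRecord object] + [SmartQueue SafeIndex object] + [SafeIndex object] + [CachedQueue SmartQueue SafeIndex]
  take TinyActor:  [TinyActor SafeIndex LocalRecord object] + [SmartQueue SafeIndex object] + [SafeIndex object] + [SmartQueue SafeIndex]
  take SmartQueue:  [SafeIndex LocalRecord object] + [SmartQueue SafeIndex object] + [SafeIndex object] + [SmartQueue SafeIndex]
  take SafeIndex:  [SafeIndex LocalRecord object] + [SafeIndex object] + [SafeIndex object] + [SafeIndex]
  take LocalRecord:  [LocalRecord object] + [object] + [object]
  take object:  [object] + [object] + [object]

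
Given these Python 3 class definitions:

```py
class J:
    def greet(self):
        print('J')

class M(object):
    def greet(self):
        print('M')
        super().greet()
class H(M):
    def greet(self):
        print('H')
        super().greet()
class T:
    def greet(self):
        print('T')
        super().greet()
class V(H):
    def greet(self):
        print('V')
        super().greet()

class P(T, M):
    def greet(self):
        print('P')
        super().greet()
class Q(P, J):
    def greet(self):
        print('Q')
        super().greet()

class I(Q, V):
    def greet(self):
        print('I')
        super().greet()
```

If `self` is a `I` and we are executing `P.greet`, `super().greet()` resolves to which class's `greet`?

T

L[I] = I + merge(L[Q], L[V], [Q V])
  take Q:  [Q P T M J object] + [V H M object] + [Q V]
  take P:  [P T M J object] + [V H M object] + [V]
  take T:  [T M J object] + [V H M object] + [V]
  take V:  [M J object] + [V H M object] + [V]
  take H:  [M J object] + [H M object]
  take M:  [M J object] + [M object]
  take J:  [J object] + [object]
  take object:  [object] + [object]
MRO: I Q P T V H M J object
super() in P.greet on a I instance goes to the class after P in I's MRO: T.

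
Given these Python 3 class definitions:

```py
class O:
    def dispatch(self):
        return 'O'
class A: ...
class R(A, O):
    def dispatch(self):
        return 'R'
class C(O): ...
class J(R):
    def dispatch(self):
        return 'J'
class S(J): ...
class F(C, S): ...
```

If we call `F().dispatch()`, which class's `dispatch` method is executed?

L[F] = F + merge(L[C], L[S], [C S])
  take C:  [C O object] + [S J R A O object] + [C S]
  take S:  [O object] + [S J R A O object] + [S]
  take J:  [O object] + [J R A O object]
  take R:  [O object] + [R A O object]
  take A:  [O object] + [A O object]
  take O:  [O object] + [O object]
  take object:  [object] + [object]
MRO: F C S J R A O object
dispatch is defined in: J, O, R. First along the MRO is J.

J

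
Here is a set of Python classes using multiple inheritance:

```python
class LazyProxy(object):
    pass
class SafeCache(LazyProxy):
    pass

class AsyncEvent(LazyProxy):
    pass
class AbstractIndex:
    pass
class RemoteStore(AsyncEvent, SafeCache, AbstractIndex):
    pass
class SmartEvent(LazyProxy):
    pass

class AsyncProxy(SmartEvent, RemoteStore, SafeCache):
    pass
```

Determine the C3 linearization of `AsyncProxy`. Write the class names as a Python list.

[AsyncProxy, SmartEvent, RemoteStore, AsyncEvent, SafeCache, LazyProxy, AbstractIndex, object]

L[AsyncProxy] = AsyncProxy + merge(L[SmartEvent], L[RemoteStore], L[SafeCache], [SmartEvent RemoteStore SafeCache])
  take SmartEvent:  [SmartEvent LazyProxy object] + [RemoteStore AsyncEvent SafeCache LazyProxy AbstractIndex object] + [SafeCache LazyProxy object] + [SmartEvent RemoteStore SafeCache]
  take RemoteStore:  [LazyProxy object] + [RemoteStore AsyncEvent SafeCache LazyProxy AbstractIndex object] + [SafeCache LazyProxy object] + [RemoteStore SafeCache]
  take AsyncEvent:  [LazyProxy object] + [AsyncEvent SafeCache LazyProxy AbstractIndex object] + [SafeCache LazyProxy object] + [SafeCache]
  take SafeCache:  [LazyProxy object] + [SafeCache LazyProxy AbstractIndex object] + [SafeCache LazyProxy object] + [SafeCache]
  take LazyProxy:  [LazyProxy object] + [LazyProxy AbstractIndex object] + [LazyProxy object]
  take AbstractIndex:  [object] + [AbstractIndex object] + [object]
  take object:  [object] + [object] + [object]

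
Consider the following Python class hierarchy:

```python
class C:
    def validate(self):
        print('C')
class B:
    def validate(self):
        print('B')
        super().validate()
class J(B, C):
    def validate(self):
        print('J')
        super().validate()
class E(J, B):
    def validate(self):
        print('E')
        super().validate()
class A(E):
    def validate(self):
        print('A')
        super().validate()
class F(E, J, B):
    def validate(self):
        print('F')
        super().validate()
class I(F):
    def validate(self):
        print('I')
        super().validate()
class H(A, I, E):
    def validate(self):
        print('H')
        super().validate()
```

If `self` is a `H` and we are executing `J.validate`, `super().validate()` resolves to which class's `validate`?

B

L[H] = H + merge(L[A], L[I], L[E], [A I E])
  take A:  [A E J B C object] + [I F E J B C object] + [E J B C object] + [A I E]
  take I:  [E J B C object] + [I F E J B C object] + [E J B C object] + [I E]
  take F:  [E J B C object] + [F E J B C object] + [E J B C object] + [E]
  take E:  [E J B C object] + [E J B C object] + [E J B C object] + [E]
  take J:  [J B C object] + [J B C object] + [J B C object]
  take B:  [B C object] + [B C object] + [B C object]
  take C:  [C object] + [C object] + [C object]
  take object:  [object] + [object] + [object]
MRO: H A I F E J B C object
super() in J.validate on a H instance goes to the class after J in H's MRO: B.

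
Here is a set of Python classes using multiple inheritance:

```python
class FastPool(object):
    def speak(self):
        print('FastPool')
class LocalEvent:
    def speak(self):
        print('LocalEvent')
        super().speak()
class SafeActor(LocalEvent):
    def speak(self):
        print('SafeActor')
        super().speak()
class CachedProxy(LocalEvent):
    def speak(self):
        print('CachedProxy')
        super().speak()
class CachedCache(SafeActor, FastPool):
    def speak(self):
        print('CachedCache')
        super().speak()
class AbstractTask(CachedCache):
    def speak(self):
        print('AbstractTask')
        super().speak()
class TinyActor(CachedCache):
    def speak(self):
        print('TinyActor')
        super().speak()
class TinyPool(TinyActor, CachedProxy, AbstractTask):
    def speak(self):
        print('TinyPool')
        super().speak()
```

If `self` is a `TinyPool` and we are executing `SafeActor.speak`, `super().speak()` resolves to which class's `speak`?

LocalEvent

L[TinyPool] = TinyPool + merge(L[TinyActor], L[CachedProxy], L[AbstractTask], [TinyActor CachedProxy AbstractTask])
  take TinyActor:  [TinyActor CachedCache SafeActor LocalEvent FastPool object] + [CachedProxy LocalEvent object] + [AbstractTask CachedCache SafeActor LocalEvent FastPool object] + [TinyActor CachedProxy AbstractTask]
  take CachedProxy:  [CachedCache SafeActor LocalEvent FastPool object] + [CachedProxy LocalEvent object] + [AbstractTask CachedCache SafeActor LocalEvent FastPool object] + [CachedProxy AbstractTask]
  take AbstractTask:  [CachedCache SafeActor LocalEvent FastPool object] + [LocalEvent object] + [AbstractTask CachedCache SafeActor LocalEvent FastPool object] + [AbstractTask]
  take CachedCache:  [CachedCache SafeActor LocalEvent FastPool object] + [LocalEvent object] + [CachedCache SafeActor LocalEvent FastPool object]
  take SafeActor:  [SafeActor LocalEvent FastPool object] + [LocalEvent object] + [SafeActor LocalEvent FastPool object]
  take LocalEvent:  [LocalEvent FastPool object] + [LocalEvent object] + [LocalEvent FastPool object]
  take FastPool:  [FastPool object] + [object] + [FastPool object]
  take object:  [object] + [object] + [object]
MRO: TinyPool TinyActor CachedProxy AbstractTask CachedCache SafeActor LocalEvent FastPool object
super() in SafeActor.speak on a TinyPool instance goes to the class after SafeActor in TinyPool's MRO: LocalEvent.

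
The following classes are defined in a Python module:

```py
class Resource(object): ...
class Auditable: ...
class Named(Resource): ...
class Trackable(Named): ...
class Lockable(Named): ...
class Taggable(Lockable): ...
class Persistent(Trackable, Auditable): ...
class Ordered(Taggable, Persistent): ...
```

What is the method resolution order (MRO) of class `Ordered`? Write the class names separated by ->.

L[Ordered] = Ordered + merge(L[Taggable], L[Persistent], [Taggable Persistent])
  take Taggable:  [Taggable Lockable Named Resource object] + [Persistent Trackable Named Resource Auditable object] + [Taggable Persistent]
  take Lockable:  [Lockable Named Resource object] + [Persistent Trackable Named Resource Auditable object] + [Persistent]
  take Persistent:  [Named Resource object] + [Persistent Trackable Named Resource Auditable object] + [Persistent]
  take Trackable:  [Named Resource object] + [Trackable Named Resource Auditable object]
  take Named:  [Named Resource object] + [Named Resource Auditable object]
  take Resource:  [Resource object] + [Resource Auditable object]
  take Auditable:  [object] + [Auditable object]
  take object:  [object] + [object]

Ordered -> Taggable -> Lockable -> Persistent -> Trackable -> Named -> Resource -> Auditable -> object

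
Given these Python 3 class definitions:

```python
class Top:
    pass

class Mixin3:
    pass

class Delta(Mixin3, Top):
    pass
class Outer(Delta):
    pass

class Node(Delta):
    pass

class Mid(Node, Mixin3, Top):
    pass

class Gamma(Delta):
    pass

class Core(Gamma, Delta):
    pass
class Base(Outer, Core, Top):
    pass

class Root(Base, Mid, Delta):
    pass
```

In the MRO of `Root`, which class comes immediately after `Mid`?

Node

L[Root] = Root + merge(L[Base], L[Mid], L[Delta], [Base Mid Delta])
  take Base:  [Base Outer Core Gamma Delta Mixin3 Top object] + [Mid Node Delta Mixin3 Top object] + [Delta Mixin3 Top object] + [Base Mid Delta]
  take Outer:  [Outer Core Gamma Delta Mixin3 Top object] + [Mid Node Delta Mixin3 Top object] + [Delta Mixin3 Top object] + [Mid Delta]
  take Core:  [Core Gamma Delta Mixin3 Top object] + [Mid Node Delta Mixin3 Top object] + [Delta Mixin3 Top object] + [Mid Delta]
  take Gamma:  [Gamma Delta Mixin3 Top object] + [Mid Node Delta Mixin3 Top object] + [Delta Mixin3 Top object] + [Mid Delta]
  take Mid:  [Delta Mixin3 Top object] + [Mid Node Delta Mixin3 Top object] + [Delta Mixin3 Top object] + [Mid Delta]
  take Node:  [Delta Mixin3 Top object] + [Node Delta Mixin3 Top object] + [Delta Mixin3 Top object] + [Delta]
  take Delta:  [Delta Mixin3 Top object] + [Delta Mixin3 Top object] + [Delta Mixin3 Top object] + [Delta]
  take Mixin3:  [Mixin3 Top object] + [Mixin3 Top object] + [Mixin3 Top object]
  take Top:  [Top object] + [Top object] + [Top object]
  take object:  [object] + [object] + [object]
MRO: Root Base Outer Core Gamma Mid Node Delta Mixin3 Top object
Mid is at position 5; next is Node.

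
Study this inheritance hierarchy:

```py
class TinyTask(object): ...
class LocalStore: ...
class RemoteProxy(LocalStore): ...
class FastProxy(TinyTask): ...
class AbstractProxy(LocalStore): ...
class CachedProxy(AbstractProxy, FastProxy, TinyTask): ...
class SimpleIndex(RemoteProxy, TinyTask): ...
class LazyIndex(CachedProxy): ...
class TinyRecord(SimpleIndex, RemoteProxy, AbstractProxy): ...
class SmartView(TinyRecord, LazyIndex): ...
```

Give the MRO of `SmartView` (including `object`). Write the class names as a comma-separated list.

L[SmartView] = SmartView + merge(L[TinyRecord], L[LazyIndex], [TinyRecord LazyIndex])
  take TinyRecord:  [TinyRecord SimpleIndex RemoteProxy AbstractProxy LocalStore TinyTask object] + [LazyIndex CachedProxy AbstractProxy LocalStore FastProxy TinyTask object] + [TinyRecord LazyIndex]
  take SimpleIndex:  [SimpleIndex RemoteProxy AbstractProxy LocalStore TinyTask object] + [LazyIndex CachedProxy AbstractProxy LocalStore FastProxy TinyTask object] + [LazyIndex]
  take RemoteProxy:  [RemoteProxy AbstractProxy LocalStore TinyTask object] + [LazyIndex CachedProxy AbstractProxy LocalStore FastProxy TinyTask object] + [LazyIndex]
  take LazyIndex:  [AbstractProxy LocalStore TinyTask object] + [LazyIndex CachedProxy AbstractProxy LocalStore FastProxy TinyTask object] + [LazyIndex]
  take CachedProxy:  [AbstractProxy LocalStore TinyTask object] + [CachedProxy AbstractProxy LocalStore FastProxy TinyTask object]
  take AbstractProxy:  [AbstractProxy LocalStore TinyTask object] + [AbstractProxy LocalStore FastProxy TinyTask object]
  take LocalStore:  [LocalStore TinyTask object] + [LocalStore FastProxy TinyTask object]
  take FastProxy:  [TinyTask object] + [FastProxy TinyTask object]
  take TinyTask:  [TinyTask object] + [TinyTask object]
  take object:  [object] + [object]

SmartView, TinyRecord, SimpleIndex, RemoteProxy, LazyIndex, CachedProxy, AbstractProxy, LocalStore, FastProxy, TinyTask, object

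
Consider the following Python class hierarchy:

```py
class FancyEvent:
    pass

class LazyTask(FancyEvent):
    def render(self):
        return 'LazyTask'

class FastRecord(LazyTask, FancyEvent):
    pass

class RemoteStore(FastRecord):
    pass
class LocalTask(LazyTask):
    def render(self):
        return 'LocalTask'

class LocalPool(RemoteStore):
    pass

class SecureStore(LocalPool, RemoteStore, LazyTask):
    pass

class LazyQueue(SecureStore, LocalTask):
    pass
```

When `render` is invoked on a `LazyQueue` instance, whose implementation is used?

LocalTask

L[LazyQueue] = LazyQueue + merge(L[SecureStore], L[LocalTask], [SecureStore LocalTask])
  take SecureStore:  [SecureStore LocalPool RemoteStore FastRecord LazyTask FancyEvent object] + [LocalTask LazyTask FancyEvent object] + [SecureStore LocalTask]
  take LocalPool:  [LocalPool RemoteStore FastRecord LazyTask FancyEvent object] + [LocalTask LazyTask FancyEvent object] + [LocalTask]
  take RemoteStore:  [RemoteStore FastRecord LazyTask FancyEvent object] + [LocalTask LazyTask FancyEvent object] + [LocalTask]
  take FastRecord:  [FastRecord LazyTask FancyEvent object] + [LocalTask LazyTask FancyEvent object] + [LocalTask]
  take LocalTask:  [LazyTask FancyEvent object] + [LocalTask LazyTask FancyEvent object] + [LocalTask]
  take LazyTask:  [LazyTask FancyEvent object] + [LazyTask FancyEvent object]
  take FancyEvent:  [FancyEvent object] + [FancyEvent object]
  take object:  [object] + [object]
MRO: LazyQueue SecureStore LocalPool RemoteStore FastRecord LocalTask LazyTask FancyEvent object
render is defined in: LazyTask, LocalTask. First along the MRO is LocalTask.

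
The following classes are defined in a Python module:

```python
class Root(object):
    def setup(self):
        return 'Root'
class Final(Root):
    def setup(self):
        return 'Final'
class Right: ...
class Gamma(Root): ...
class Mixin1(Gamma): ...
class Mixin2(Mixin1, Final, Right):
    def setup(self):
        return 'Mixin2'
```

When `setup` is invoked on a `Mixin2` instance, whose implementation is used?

Mixin2

L[Mixin2] = Mixin2 + merge(L[Mixin1], L[Final], L[Right], [Mixin1 Final Right])
  take Mixin1:  [Mixin1 Gamma Root object] + [Final Root object] + [Right object] + [Mixin1 Final Right]
  take Gamma:  [Gamma Root object] + [Final Root object] + [Right object] + [Final Right]
  take Final:  [Root object] + [Final Root object] + [Right object] + [Final Right]
  take Root:  [Root object] + [Root object] + [Right object] + [Right]
  take Right:  [object] + [object] + [Right object] + [Right]
  take object:  [object] + [object] + [object]
MRO: Mixin2 Mixin1 Gamma Final Root Right object
setup is defined in: Final, Mixin2, Root. First along the MRO is Mixin2.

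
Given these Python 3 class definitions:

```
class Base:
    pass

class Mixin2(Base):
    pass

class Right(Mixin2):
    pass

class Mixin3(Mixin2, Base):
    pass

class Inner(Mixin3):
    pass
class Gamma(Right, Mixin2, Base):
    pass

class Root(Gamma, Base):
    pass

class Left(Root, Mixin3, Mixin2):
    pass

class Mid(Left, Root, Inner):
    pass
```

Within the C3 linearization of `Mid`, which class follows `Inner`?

Mixin3

L[Mid] = Mid + merge(L[Left], L[Root], L[Inner], [Left Root Inner])
  take Left:  [Left Root Gamma Right Mixin3 Mixin2 Base object] + [Root Gamma Right Mixin2 Base object] + [Inner Mixin3 Mixin2 Base object] + [Left Root Inner]
  take Root:  [Root Gamma Right Mixin3 Mixin2 Base object] + [Root Gamma Right Mixin2 Base object] + [Inner Mixin3 Mixin2 Base object] + [Root Inner]
  take Gamma:  [Gamma Right Mixin3 Mixin2 Base object] + [Gamma Right Mixin2 Base object] + [Inner Mixin3 Mixin2 Base object] + [Inner]
  take Right:  [Right Mixin3 Mixin2 Base object] + [Right Mixin2 Base object] + [Inner Mixin3 Mixin2 Base object] + [Inner]
  take Inner:  [Mixin3 Mixin2 Base object] + [Mixin2 Base object] + [Inner Mixin3 Mixin2 Base object] + [Inner]
  take Mixin3:  [Mixin3 Mixin2 Base object] + [Mixin2 Base object] + [Mixin3 Mixin2 Base object]
  take Mixin2:  [Mixin2 Base object] + [Mixin2 Base object] + [Mixin2 Base object]
  take Base:  [Base object] + [Base object] + [Base object]
  take object:  [object] + [object] + [object]
MRO: Mid Left Root Gamma Right Inner Mixin3 Mixin2 Base object
Inner is at position 5; next is Mixin3.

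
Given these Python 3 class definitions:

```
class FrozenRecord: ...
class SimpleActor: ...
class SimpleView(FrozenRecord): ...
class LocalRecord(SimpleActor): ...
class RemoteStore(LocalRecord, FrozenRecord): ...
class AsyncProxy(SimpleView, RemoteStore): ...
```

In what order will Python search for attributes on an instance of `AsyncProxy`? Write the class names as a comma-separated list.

L[AsyncProxy] = AsyncProxy + merge(L[SimpleView], L[RemoteStore], [SimpleView RemoteStore])
  take SimpleView:  [SimpleView FrozenRecord object] + [RemoteStore LocalRecord SimpleActor FrozenRecord object] + [SimpleView RemoteStore]
  take RemoteStore:  [FrozenRecord object] + [RemoteStore LocalRecord SimpleActor FrozenRecord object] + [RemoteStore]
  take LocalRecord:  [FrozenRecord object] + [LocalRecord SimpleActor FrozenRecord object]
  take SimpleActor:  [FrozenRecord object] + [SimpleActor FrozenRecord object]
  take FrozenRecord:  [FrozenRecord object] + [FrozenRecord object]
  take object:  [object] + [object]

AsyncProxy, SimpleView, RemoteStore, LocalRecord, SimpleActor, FrozenRecord, object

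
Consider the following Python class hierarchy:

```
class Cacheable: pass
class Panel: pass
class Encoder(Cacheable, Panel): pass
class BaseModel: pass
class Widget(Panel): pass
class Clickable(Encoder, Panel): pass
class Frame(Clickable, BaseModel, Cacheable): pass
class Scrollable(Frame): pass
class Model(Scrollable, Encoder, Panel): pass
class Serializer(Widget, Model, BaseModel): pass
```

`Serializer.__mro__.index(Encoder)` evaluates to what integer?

L[Serializer] = Serializer + merge(L[Widget], L[Model], L[BaseModel], [Widget Model BaseModel])
  take Widget:  [Widget Panel object] + [Model Scrollable Frame Clickable Encoder BaseModel Cacheable Panel object] + [BaseModel object] + [Widget Model BaseModel]
  take Model:  [Panel object] + [Model Scrollable Frame Clickable Encoder BaseModel Cacheable Panel object] + [BaseModel object] + [Model BaseModel]
  take Scrollable:  [Panel object] + [Scrollable Frame Clickable Encoder BaseModel Cacheable Panel object] + [BaseModel object] + [BaseModel]
  take Frame:  [Panel object] + [Frame Clickable Encoder BaseModel Cacheable Panel object] + [BaseModel object] + [BaseModel]
  take Clickable:  [Panel object] + [Clickable Encoder BaseModel Cacheable Panel object] + [BaseModel object] + [BaseModel]
  take Encoder:  [Panel object] + [Encoder BaseModel Cacheable Panel object] + [BaseModel object] + [BaseModel]
  take BaseModel:  [Panel object] + [BaseModel Cacheable Panel object] + [BaseModel object] + [BaseModel]
  take Cacheable:  [Panel object] + [Cacheable Panel object] + [object]
  take Panel:  [Panel object] + [Panel object] + [object]
  take object:  [object] + [object] + [object]
MRO: Serializer Widget Model Scrollable Frame Clickable Encoder BaseModel Cacheable Panel object
Encoder sits at index 6.

6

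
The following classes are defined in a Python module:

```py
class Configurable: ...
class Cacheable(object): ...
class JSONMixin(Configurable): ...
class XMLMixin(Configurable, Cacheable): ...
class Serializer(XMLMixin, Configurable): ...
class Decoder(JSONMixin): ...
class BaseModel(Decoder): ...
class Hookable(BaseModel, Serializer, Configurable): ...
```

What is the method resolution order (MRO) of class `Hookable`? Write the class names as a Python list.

[Hookable, BaseModel, Decoder, JSONMixin, Serializer, XMLMixin, Configurable, Cacheable, object]

L[Hookable] = Hookable + merge(L[BaseModel], L[Serializer], L[Configurable], [BaseModel Serializer Configurable])
  take BaseModel:  [BaseModel Decoder JSONMixin Configurable object] + [Serializer XMLMixin Configurable Cacheable object] + [Configurable object] + [BaseModel Serializer Configurable]
  take Decoder:  [Decoder JSONMixin Configurable object] + [Serializer XMLMixin Configurable Cacheable object] + [Configurable object] + [Serializer Configurable]
  take JSONMixin:  [JSONMixin Configurable object] + [Serializer XMLMixin Configurable Cacheable object] + [Configurable object] + [Serializer Configurable]
  take Serializer:  [Configurable object] + [Serializer XMLMixin Configurable Cacheable object] + [Configurable object] + [Serializer Configurable]
  take XMLMixin:  [Configurable object] + [XMLMixin Configurable Cacheable object] + [Configurable object] + [Configurable]
  take Configurable:  [Configurable object] + [Configurable Cacheable object] + [Configurable object] + [Configurable]
  take Cacheable:  [object] + [Cacheable object] + [object]
  take object:  [object] + [object] + [object]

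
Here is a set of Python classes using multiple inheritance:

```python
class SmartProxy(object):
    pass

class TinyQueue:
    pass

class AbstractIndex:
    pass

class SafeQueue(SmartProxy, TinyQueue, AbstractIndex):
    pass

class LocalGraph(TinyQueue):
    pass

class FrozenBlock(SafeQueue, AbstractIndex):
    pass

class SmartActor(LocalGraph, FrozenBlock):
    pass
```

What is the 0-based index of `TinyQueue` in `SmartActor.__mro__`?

5

L[SmartActor] = SmartActor + merge(L[LocalGraph], L[FrozenBlock], [LocalGraph FrozenBlock])
  take LocalGraph:  [LocalGraph TinyQueue object] + [FrozenBlock SafeQueue SmartProxy TinyQueue AbstractIndex object] + [LocalGraph FrozenBlock]
  take FrozenBlock:  [TinyQueue object] + [FrozenBlock SafeQueue SmartProxy TinyQueue AbstractIndex object] + [FrozenBlock]
  take SafeQueue:  [TinyQueue object] + [SafeQueue SmartProxy TinyQueue AbstractIndex object]
  take SmartProxy:  [TinyQueue object] + [SmartProxy TinyQueue AbstractIndex object]
  take TinyQueue:  [TinyQueue object] + [TinyQueue AbstractIndex object]
  take AbstractIndex:  [object] + [AbstractIndex object]
  take object:  [object] + [object]
MRO: SmartActor LocalGraph FrozenBlock SafeQueue SmartProxy TinyQueue AbstractIndex object
TinyQueue sits at index 5.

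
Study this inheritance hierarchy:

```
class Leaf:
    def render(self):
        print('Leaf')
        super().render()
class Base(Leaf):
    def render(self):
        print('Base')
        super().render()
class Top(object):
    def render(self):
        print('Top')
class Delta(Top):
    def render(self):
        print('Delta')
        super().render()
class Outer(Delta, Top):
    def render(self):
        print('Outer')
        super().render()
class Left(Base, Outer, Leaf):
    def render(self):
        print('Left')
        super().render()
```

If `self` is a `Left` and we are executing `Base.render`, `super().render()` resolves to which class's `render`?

L[Left] = Left + merge(L[Base], L[Outer], L[Leaf], [Base Outer Leaf])
  take Base:  [Base Leaf object] + [Outer Delta Top object] + [Leaf object] + [Base Outer Leaf]
  take Outer:  [Leaf object] + [Outer Delta Top object] + [Leaf object] + [Outer Leaf]
  take Leaf:  [Leaf object] + [Delta Top object] + [Leaf object] + [Leaf]
  take Delta:  [object] + [Delta Top object] + [object]
  take Top:  [object] + [Top object] + [object]
  take object:  [object] + [object] + [object]
MRO: Left Base Outer Leaf Delta Top object
super() in Base.render on a Left instance goes to the class after Base in Left's MRO: Outer.

Outer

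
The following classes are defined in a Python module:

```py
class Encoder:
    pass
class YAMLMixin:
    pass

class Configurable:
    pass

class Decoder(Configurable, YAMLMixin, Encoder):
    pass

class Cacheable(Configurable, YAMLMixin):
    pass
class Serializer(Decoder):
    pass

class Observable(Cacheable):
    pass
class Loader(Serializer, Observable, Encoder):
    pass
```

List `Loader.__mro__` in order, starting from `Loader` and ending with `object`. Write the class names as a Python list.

L[Loader] = Loader + merge(L[Serializer], L[Observable], L[Encoder], [Serializer Observable Encoder])
  take Serializer:  [Serializer Decoder Configurable YAMLMixin Encoder object] + [Observable Cacheable Configurable YAMLMixin object] + [Encoder object] + [Serializer Observable Encoder]
  take Decoder:  [Decoder Configurable YAMLMixin Encoder object] + [Observable Cacheable Configurable YAMLMixin object] + [Encoder object] + [Observable Encoder]
  take Observable:  [Configurable YAMLMixin Encoder object] + [Observable Cacheable Configurable YAMLMixin object] + [Encoder object] + [Observable Encoder]
  take Cacheable:  [Configurable YAMLMixin Encoder object] + [Cacheable Configurable YAMLMixin object] + [Encoder object] + [Encoder]
  take Configurable:  [Configurable YAMLMixin Encoder object] + [Configurable YAMLMixin object] + [Encoder object] + [Encoder]
  take YAMLMixin:  [YAMLMixin Encoder object] + [YAMLMixin object] + [Encoder object] + [Encoder]
  take Encoder:  [Encoder object] + [object] + [Encoder object] + [Encoder]
  take object:  [object] + [object] + [object]

[Loader, Serializer, Decoder, Observable, Cacheable, Configurable, YAMLMixin, Encoder, object]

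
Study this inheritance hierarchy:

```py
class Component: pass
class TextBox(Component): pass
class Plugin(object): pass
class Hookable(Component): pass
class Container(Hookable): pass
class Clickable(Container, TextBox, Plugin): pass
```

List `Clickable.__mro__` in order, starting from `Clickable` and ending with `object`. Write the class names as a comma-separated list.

L[Clickable] = Clickable + merge(L[Container], L[TextBox], L[Plugin], [Container TextBox Plugin])
  take Container:  [Container Hookable Component object] + [TextBox Component object] + [Plugin object] + [Container TextBox Plugin]
  take Hookable:  [Hookable Component object] + [TextBox Component object] + [Plugin object] + [TextBox Plugin]
  take TextBox:  [Component object] + [TextBox Component object] + [Plugin object] + [TextBox Plugin]
  take Component:  [Component object] + [Component object] + [Plugin object] + [Plugin]
  take Plugin:  [object] + [object] + [Plugin object] + [Plugin]
  take object:  [object] + [object] + [object]

Clickable, Container, Hookable, TextBox, Component, Plugin, object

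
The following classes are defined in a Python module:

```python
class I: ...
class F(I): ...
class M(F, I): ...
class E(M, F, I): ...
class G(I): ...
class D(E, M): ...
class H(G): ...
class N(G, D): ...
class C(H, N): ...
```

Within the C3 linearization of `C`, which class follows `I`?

L[C] = C + merge(L[H], L[N], [H N])
  take H:  [H G I object] + [N G D E M F I object] + [H N]
  take N:  [G I object] + [N G D E M F I object] + [N]
  take G:  [G I object] + [G D E M F I object]
  take D:  [I object] + [D E M F I object]
  take E:  [I object] + [E M F I object]
  take M:  [I object] + [M F I object]
  take F:  [I object] + [F I object]
  take I:  [I object] + [I object]
  take object:  [object] + [object]
MRO: C H N G D E M F I object
I is at position 8; next is object.

object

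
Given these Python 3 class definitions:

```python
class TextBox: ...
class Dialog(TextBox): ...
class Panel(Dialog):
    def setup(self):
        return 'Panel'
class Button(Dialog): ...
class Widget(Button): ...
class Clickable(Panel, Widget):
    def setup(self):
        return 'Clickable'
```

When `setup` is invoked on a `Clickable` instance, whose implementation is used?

L[Clickable] = Clickable + merge(L[Panel], L[Widget], [Panel Widget])
  take Panel:  [Panel Dialog TextBox object] + [Widget Button Dialog TextBox object] + [Panel Widget]
  take Widget:  [Dialog TextBox object] + [Widget Button Dialog TextBox object] + [Widget]
  take Button:  [Dialog TextBox object] + [Button Dialog TextBox object]
  take Dialog:  [Dialog TextBox object] + [Dialog TextBox object]
  take TextBox:  [TextBox object] + [TextBox object]
  take object:  [object] + [object]
MRO: Clickable Panel Widget Button Dialog TextBox object
setup is defined in: Clickable, Panel. First along the MRO is Clickable.

Clickable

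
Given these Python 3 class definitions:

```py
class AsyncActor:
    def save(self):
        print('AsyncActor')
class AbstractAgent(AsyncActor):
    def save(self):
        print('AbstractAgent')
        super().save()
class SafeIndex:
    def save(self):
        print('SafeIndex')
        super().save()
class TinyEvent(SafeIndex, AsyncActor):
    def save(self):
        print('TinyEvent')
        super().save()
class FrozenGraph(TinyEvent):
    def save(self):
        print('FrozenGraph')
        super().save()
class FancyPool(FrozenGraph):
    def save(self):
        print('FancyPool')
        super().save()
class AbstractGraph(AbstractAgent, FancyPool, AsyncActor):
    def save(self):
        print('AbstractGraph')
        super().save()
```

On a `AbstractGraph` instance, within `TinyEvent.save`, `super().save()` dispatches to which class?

SafeIndex

L[AbstractGraph] = AbstractGraph + merge(L[AbstractAgent], L[FancyPool], L[AsyncActor], [AbstractAgent FancyPool AsyncActor])
  take AbstractAgent:  [AbstractAgent AsyncActor object] + [FancyPool FrozenGraph TinyEvent SafeIndex AsyncActor object] + [AsyncActor object] + [AbstractAgent FancyPool AsyncActor]
  take FancyPool:  [AsyncActor object] + [FancyPool FrozenGraph TinyEvent SafeIndex AsyncActor object] + [AsyncActor object] + [FancyPool AsyncActor]
  take FrozenGraph:  [AsyncActor object] + [FrozenGraph TinyEvent SafeIndex AsyncActor object] + [AsyncActor object] + [AsyncActor]
  take TinyEvent:  [AsyncActor object] + [TinyEvent SafeIndex AsyncActor object] + [AsyncActor object] + [AsyncActor]
  take SafeIndex:  [AsyncActor object] + [SafeIndex AsyncActor object] + [AsyncActor object] + [AsyncActor]
  take AsyncActor:  [AsyncActor object] + [AsyncActor object] + [AsyncActor object] + [AsyncActor]
  take object:  [object] + [object] + [object]
MRO: AbstractGraph AbstractAgent FancyPool FrozenGraph TinyEvent SafeIndex AsyncActor object
super() in TinyEvent.save on a AbstractGraph instance goes to the class after TinyEvent in AbstractGraph's MRO: SafeIndex.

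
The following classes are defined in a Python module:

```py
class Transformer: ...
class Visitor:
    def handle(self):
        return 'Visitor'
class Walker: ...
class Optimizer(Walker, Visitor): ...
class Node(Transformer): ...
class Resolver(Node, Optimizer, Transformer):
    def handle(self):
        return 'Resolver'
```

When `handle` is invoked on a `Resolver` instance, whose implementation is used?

L[Resolver] = Resolver + merge(L[Node], L[Optimizer], L[Transformer], [Node Optimizer Transformer])
  take Node:  [Node Transformer object] + [Optimizer Walker Visitor object] + [Transformer object] + [Node Optimizer Transformer]
  take Optimizer:  [Transformer object] + [Optimizer Walker Visitor object] + [Transformer object] + [Optimizer Transformer]
  take Transformer:  [Transformer object] + [Walker Visitor object] + [Transformer object] + [Transformer]
  take Walker:  [object] + [Walker Visitor object] + [object]
  take Visitor:  [object] + [Visitor object] + [object]
  take object:  [object] + [object] + [object]
MRO: Resolver Node Optimizer Transformer Walker Visitor object
handle is defined in: Resolver, Visitor. First along the MRO is Resolver.

Resolver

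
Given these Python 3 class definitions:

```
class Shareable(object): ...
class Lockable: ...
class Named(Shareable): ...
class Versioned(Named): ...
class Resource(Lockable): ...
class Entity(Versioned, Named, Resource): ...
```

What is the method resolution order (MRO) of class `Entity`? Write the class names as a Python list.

[Entity, Versioned, Named, Shareable, Resource, Lockable, object]

L[Entity] = Entity + merge(L[Versioned], L[Named], L[Resource], [Versioned Named Resource])
  take Versioned:  [Versioned Named Shareable object] + [Named Shareable object] + [Resource Lockable object] + [Versioned Named Resource]
  take Named:  [Named Shareable object] + [Named Shareable object] + [Resource Lockable object] + [Named Resource]
  take Shareable:  [Shareable object] + [Shareable object] + [Resource Lockable object] + [Resource]
  take Resource:  [object] + [object] + [Resource Lockable object] + [Resource]
  take Lockable:  [object] + [object] + [Lockable object]
  take object:  [object] + [object] + [object]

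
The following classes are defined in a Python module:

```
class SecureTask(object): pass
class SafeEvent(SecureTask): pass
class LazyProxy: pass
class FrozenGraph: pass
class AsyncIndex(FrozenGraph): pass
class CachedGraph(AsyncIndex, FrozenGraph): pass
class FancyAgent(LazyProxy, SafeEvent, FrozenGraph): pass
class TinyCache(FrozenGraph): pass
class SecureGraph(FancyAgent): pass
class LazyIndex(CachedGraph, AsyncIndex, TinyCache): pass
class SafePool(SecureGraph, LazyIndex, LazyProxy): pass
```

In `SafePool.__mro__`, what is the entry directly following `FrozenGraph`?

object

L[SafePool] = SafePool + merge(L[SecureGraph], L[LazyIndex], L[LazyProxy], [SecureGraph LazyIndex LazyProxy])
  take SecureGraph:  [SecureGraph FancyAgent LazyProxy SafeEvent SecureTask FrozenGraph object] + [LazyIndex CachedGraph AsyncIndex TinyCache FrozenGraph object] + [LazyProxy object] + [SecureGraph LazyIndex LazyProxy]
  take FancyAgent:  [FancyAgent LazyProxy SafeEvent SecureTask FrozenGraph object] + [LazyIndex CachedGraph AsyncIndex TinyCache FrozenGraph object] + [LazyProxy object] + [LazyIndex LazyProxy]
  take LazyIndex:  [LazyProxy SafeEvent SecureTask FrozenGraph object] + [LazyIndex CachedGraph AsyncIndex TinyCache FrozenGraph object] + [LazyProxy object] + [LazyIndex LazyProxy]
  take LazyProxy:  [LazyProxy SafeEvent SecureTask FrozenGraph object] + [CachedGraph AsyncIndex TinyCache FrozenGraph object] + [LazyProxy object] + [LazyProxy]
  take SafeEvent:  [SafeEvent SecureTask FrozenGraph object] + [CachedGraph AsyncIndex TinyCache FrozenGraph object] + [object]
  take SecureTask:  [SecureTask FrozenGraph object] + [CachedGraph AsyncIndex TinyCache FrozenGraph object] + [object]
  take CachedGraph:  [FrozenGraph object] + [CachedGraph AsyncIndex TinyCache FrozenGraph object] + [object]
  take AsyncIndex:  [FrozenGraph object] + [AsyncIndex TinyCache FrozenGraph object] + [object]
  take TinyCache:  [FrozenGraph object] + [TinyCache FrozenGraph object] + [object]
  take FrozenGraph:  [FrozenGraph object] + [FrozenGraph object] + [object]
  take object:  [object] + [object] + [object]
MRO: SafePool SecureGraph FancyAgent LazyIndex LazyProxy SafeEvent SecureTask CachedGraph AsyncIndex TinyCache FrozenGraph object
FrozenGraph is at position 10; next is object.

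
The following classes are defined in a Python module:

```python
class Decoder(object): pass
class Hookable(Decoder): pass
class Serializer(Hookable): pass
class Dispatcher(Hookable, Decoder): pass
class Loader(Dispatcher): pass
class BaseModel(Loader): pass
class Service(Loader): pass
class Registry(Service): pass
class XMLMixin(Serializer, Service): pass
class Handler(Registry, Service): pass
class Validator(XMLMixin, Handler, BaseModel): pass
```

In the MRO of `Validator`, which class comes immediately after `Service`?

BaseModel

L[Validator] = Validator + merge(L[XMLMixin], L[Handler], L[BaseModel], [XMLMixin Handler BaseModel])
  take XMLMixin:  [XMLMixin Serializer Service Loader Dispatcher Hookable Decoder object] + [Handler Registry Service Loader Dispatcher Hookable Decoder object] + [BaseModel Loader Dispatcher Hookable Decoder object] + [XMLMixin Handler BaseModel]
  take Serializer:  [Serializer Service Loader Dispatcher Hookable Decoder object] + [Handler Registry Service Loader Dispatcher Hookable Decoder object] + [BaseModel Loader Dispatcher Hookable Decoder object] + [Handler BaseModel]
  take Handler:  [Service Loader Dispatcher Hookable Decoder object] + [Handler Registry Service Loader Dispatcher Hookable Decoder object] + [BaseModel Loader Dispatcher Hookable Decoder object] + [Handler BaseModel]
  take Registry:  [Service Loader Dispatcher Hookable Decoder object] + [Registry Service Loader Dispatcher Hookable Decoder object] + [BaseModel Loader Dispatcher Hookable Decoder object] + [BaseModel]
  take Service:  [Service Loader Dispatcher Hookable Decoder object] + [Service Loader Dispatcher Hookable Decoder object] + [BaseModel Loader Dispatcher Hookable Decoder object] + [BaseModel]
  take BaseModel:  [Loader Dispatcher Hookable Decoder object] + [Loader Dispatcher Hookable Decoder object] + [BaseModel Loader Dispatcher Hookable Decoder object] + [BaseModel]
  take Loader:  [Loader Dispatcher Hookable Decoder object] + [Loader Dispatcher Hookable Decoder object] + [Loader Dispatcher Hookable Decoder object]
  take Dispatcher:  [Dispatcher Hookable Decoder object] + [Dispatcher Hookable Decoder object] + [Dispatcher Hookable Decoder object]
  take Hookable:  [Hookable Decoder object] + [Hookable Decoder object] + [Hookable Decoder object]
  take Decoder:  [Decoder object] + [Decoder object] + [Decoder object]
  take object:  [object] + [object] + [object]
MRO: Validator XMLMixin Serializer Handler Registry Service BaseModel Loader Dispatcher Hookable Decoder object
Service is at position 5; next is BaseModel.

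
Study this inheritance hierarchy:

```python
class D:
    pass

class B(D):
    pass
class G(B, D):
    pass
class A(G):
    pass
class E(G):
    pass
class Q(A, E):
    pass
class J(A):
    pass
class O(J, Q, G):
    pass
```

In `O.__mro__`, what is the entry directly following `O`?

L[O] = O + merge(L[J], L[Q], L[G], [J Q G])
  take J:  [J A G B D object] + [Q A E G B D object] + [G B D object] + [J Q G]
  take Q:  [A G B D object] + [Q A E G B D object] + [G B D object] + [Q G]
  take A:  [A G B D object] + [A E G B D object] + [G B D object] + [G]
  take E:  [G B D object] + [E G B D object] + [G B D object] + [G]
  take G:  [G B D object] + [G B D object] + [G B D object] + [G]
  take B:  [B D object] + [B D object] + [B D object]
  take D:  [D object] + [D object] + [D object]
  take object:  [object] + [object] + [object]
MRO: O J Q A E G B D object
O is at position 0; next is J.

J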